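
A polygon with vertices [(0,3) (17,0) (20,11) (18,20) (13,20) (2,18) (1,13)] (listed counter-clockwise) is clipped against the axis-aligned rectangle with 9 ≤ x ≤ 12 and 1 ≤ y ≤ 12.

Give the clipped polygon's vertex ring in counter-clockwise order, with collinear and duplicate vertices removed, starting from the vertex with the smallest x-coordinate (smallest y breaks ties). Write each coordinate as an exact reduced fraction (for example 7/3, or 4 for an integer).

1. After x ≥ 9: [(9,24/17) (17,0) (20,11) (18,20) (13,20) (9,212/11)]
2. After x ≤ 12: [(9,24/17) (12,15/17) (12,218/11) (9,212/11)]
3. After y ≥ 1: [(9,24/17) (34/3,1) (12,1) (12,218/11) (9,212/11)]
4. After y ≤ 12: [(9,12) (9,24/17) (34/3,1) (12,1) (12,12)]
5. Canonical ring: [(9,24/17) (34/3,1) (12,1) (12,12) (9,12)]

Clipped polygon: [(9,24/17) (34/3,1) (12,1) (12,12) (9,12)]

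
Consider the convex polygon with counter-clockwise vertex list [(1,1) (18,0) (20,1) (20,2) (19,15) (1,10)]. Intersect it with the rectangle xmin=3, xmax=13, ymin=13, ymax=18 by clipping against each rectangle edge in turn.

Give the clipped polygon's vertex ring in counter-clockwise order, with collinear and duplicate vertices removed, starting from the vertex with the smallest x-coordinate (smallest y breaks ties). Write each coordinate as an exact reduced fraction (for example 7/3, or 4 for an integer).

Clipped polygon: [(59/5,13) (13,13) (13,40/3)]

1. After x ≥ 3: [(3,15/17) (18,0) (20,1) (20,2) (19,15) (3,95/9)]
2. After x ≤ 13: [(3,15/17) (13,5/17) (13,40/3) (3,95/9)]
3. After y ≥ 13: [(13,13) (13,40/3) (59/5,13)]
4. After y ≤ 18: [(13,13) (13,40/3) (59/5,13)]
5. Canonical ring: [(59/5,13) (13,13) (13,40/3)]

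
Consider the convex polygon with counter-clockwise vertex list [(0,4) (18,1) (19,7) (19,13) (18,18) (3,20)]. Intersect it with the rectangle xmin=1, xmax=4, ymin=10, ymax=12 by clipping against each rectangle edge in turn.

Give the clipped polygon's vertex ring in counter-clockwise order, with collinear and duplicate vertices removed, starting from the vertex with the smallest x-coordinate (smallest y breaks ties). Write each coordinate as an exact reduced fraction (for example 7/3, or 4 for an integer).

Clipped polygon: [(9/8,10) (4,10) (4,12) (3/2,12)]

1. After x ≥ 1: [(1,28/3) (1,23/6) (18,1) (19,7) (19,13) (18,18) (3,20)]
2. After x ≤ 4: [(1,28/3) (1,23/6) (4,10/3) (4,298/15) (3,20)]
3. After y ≥ 10: [(9/8,10) (4,10) (4,298/15) (3,20)]
4. After y ≤ 12: [(3/2,12) (9/8,10) (4,10) (4,12)]
5. Canonical ring: [(9/8,10) (4,10) (4,12) (3/2,12)]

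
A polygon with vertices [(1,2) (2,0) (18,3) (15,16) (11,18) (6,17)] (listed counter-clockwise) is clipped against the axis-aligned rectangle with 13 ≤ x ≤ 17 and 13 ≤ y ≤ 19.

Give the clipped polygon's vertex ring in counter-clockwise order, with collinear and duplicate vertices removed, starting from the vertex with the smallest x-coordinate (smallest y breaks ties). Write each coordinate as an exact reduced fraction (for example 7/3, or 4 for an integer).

1. After x ≥ 13: [(13,33/16) (18,3) (15,16) (13,17)]
2. After x ≤ 17: [(13,33/16) (17,45/16) (17,22/3) (15,16) (13,17)]
3. After y ≥ 13: [(13,13) (204/13,13) (15,16) (13,17)]
4. After y ≤ 19: [(13,13) (204/13,13) (15,16) (13,17)]
5. Canonical ring: [(13,13) (204/13,13) (15,16) (13,17)]

Clipped polygon: [(13,13) (204/13,13) (15,16) (13,17)]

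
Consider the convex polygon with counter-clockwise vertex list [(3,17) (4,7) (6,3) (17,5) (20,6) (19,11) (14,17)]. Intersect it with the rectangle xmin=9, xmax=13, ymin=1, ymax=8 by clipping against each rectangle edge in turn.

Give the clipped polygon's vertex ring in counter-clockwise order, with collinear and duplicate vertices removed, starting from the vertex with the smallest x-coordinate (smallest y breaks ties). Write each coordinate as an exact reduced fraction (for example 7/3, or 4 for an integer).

1. After x ≥ 9: [(9,17) (9,39/11) (17,5) (20,6) (19,11) (14,17)]
2. After x ≤ 13: [(13,17) (9,17) (9,39/11) (13,47/11)]
3. After y ≥ 1: [(13,17) (9,17) (9,39/11) (13,47/11)]
4. After y ≤ 8: [(13,8) (9,8) (9,39/11) (13,47/11)]
5. Canonical ring: [(9,39/11) (13,47/11) (13,8) (9,8)]

Clipped polygon: [(9,39/11) (13,47/11) (13,8) (9,8)]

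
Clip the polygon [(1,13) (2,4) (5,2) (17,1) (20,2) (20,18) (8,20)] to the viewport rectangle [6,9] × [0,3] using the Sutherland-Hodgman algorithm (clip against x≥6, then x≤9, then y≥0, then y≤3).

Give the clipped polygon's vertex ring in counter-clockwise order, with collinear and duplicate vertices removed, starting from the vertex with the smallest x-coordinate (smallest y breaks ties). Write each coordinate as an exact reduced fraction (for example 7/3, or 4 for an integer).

Clipped polygon: [(6,23/12) (9,5/3) (9,3) (6,3)]

1. After x ≥ 6: [(6,18) (6,23/12) (17,1) (20,2) (20,18) (8,20)]
2. After x ≤ 9: [(6,18) (6,23/12) (9,5/3) (9,119/6) (8,20)]
3. After y ≥ 0: [(6,18) (6,23/12) (9,5/3) (9,119/6) (8,20)]
4. After y ≤ 3: [(6,3) (6,23/12) (9,5/3) (9,3)]
5. Canonical ring: [(6,23/12) (9,5/3) (9,3) (6,3)]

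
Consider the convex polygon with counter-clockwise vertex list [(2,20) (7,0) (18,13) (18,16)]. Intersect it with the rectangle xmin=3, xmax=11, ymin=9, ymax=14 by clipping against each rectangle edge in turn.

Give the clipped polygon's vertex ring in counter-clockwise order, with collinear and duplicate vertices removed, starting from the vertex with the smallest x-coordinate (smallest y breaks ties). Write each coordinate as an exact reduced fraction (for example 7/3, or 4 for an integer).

1. After x ≥ 3: [(3,79/4) (3,16) (7,0) (18,13) (18,16)]
2. After x ≤ 11: [(11,71/4) (3,79/4) (3,16) (7,0) (11,52/11)]
3. After y ≥ 9: [(11,9) (11,71/4) (3,79/4) (3,16) (19/4,9)]
4. After y ≤ 14: [(11,9) (11,14) (7/2,14) (19/4,9)]
5. Canonical ring: [(7/2,14) (19/4,9) (11,9) (11,14)]

Clipped polygon: [(7/2,14) (19/4,9) (11,9) (11,14)]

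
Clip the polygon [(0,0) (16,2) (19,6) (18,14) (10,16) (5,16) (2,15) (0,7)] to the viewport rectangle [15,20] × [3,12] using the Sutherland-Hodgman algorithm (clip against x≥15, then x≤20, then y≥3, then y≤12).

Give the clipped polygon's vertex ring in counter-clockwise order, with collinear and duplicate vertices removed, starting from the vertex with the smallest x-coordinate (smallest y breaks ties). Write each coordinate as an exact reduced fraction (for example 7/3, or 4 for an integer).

1. After x ≥ 15: [(15,15/8) (16,2) (19,6) (18,14) (15,59/4)]
2. After x ≤ 20: [(15,15/8) (16,2) (19,6) (18,14) (15,59/4)]
3. After y ≥ 3: [(15,3) (67/4,3) (19,6) (18,14) (15,59/4)]
4. After y ≤ 12: [(15,12) (15,3) (67/4,3) (19,6) (73/4,12)]
5. Canonical ring: [(15,3) (67/4,3) (19,6) (73/4,12) (15,12)]

Clipped polygon: [(15,3) (67/4,3) (19,6) (73/4,12) (15,12)]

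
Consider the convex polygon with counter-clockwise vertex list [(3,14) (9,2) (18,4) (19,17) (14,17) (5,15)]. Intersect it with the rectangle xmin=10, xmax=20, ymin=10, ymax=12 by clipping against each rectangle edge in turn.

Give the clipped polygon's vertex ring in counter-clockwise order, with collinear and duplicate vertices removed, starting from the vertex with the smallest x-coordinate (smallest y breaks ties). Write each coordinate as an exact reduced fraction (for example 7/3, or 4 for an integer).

1. After x ≥ 10: [(10,20/9) (18,4) (19,17) (14,17) (10,145/9)]
2. After x ≤ 20: [(10,20/9) (18,4) (19,17) (14,17) (10,145/9)]
3. After y ≥ 10: [(10,10) (240/13,10) (19,17) (14,17) (10,145/9)]
4. After y ≤ 12: [(10,12) (10,10) (240/13,10) (242/13,12)]
5. Canonical ring: [(10,10) (240/13,10) (242/13,12) (10,12)]

Clipped polygon: [(10,10) (240/13,10) (242/13,12) (10,12)]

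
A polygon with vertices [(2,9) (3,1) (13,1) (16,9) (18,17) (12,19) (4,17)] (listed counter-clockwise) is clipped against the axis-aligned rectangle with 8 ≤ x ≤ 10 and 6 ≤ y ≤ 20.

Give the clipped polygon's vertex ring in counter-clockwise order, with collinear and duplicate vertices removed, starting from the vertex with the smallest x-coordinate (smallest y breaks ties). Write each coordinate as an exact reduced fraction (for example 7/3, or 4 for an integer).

1. After x ≥ 8: [(8,1) (13,1) (16,9) (18,17) (12,19) (8,18)]
2. After x ≤ 10: [(8,1) (10,1) (10,37/2) (8,18)]
3. After y ≥ 6: [(8,6) (10,6) (10,37/2) (8,18)]
4. After y ≤ 20: [(8,6) (10,6) (10,37/2) (8,18)]
5. Canonical ring: [(8,6) (10,6) (10,37/2) (8,18)]

Clipped polygon: [(8,6) (10,6) (10,37/2) (8,18)]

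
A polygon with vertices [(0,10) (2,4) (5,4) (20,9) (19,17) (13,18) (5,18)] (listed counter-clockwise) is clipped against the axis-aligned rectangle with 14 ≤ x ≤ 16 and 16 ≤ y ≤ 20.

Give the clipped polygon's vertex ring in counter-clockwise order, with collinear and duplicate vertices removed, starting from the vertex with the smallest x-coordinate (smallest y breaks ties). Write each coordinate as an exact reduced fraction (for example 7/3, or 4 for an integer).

1. After x ≥ 14: [(14,7) (20,9) (19,17) (14,107/6)]
2. After x ≤ 16: [(14,7) (16,23/3) (16,35/2) (14,107/6)]
3. After y ≥ 16: [(14,16) (16,16) (16,35/2) (14,107/6)]
4. After y ≤ 20: [(14,16) (16,16) (16,35/2) (14,107/6)]
5. Canonical ring: [(14,16) (16,16) (16,35/2) (14,107/6)]

Clipped polygon: [(14,16) (16,16) (16,35/2) (14,107/6)]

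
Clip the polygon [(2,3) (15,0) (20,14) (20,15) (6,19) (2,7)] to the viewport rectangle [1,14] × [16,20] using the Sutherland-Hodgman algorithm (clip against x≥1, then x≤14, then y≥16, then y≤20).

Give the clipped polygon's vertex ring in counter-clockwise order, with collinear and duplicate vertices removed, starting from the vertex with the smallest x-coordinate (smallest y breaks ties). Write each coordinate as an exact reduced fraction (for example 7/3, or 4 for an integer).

1. After x ≥ 1: [(2,3) (15,0) (20,14) (20,15) (6,19) (2,7)]
2. After x ≤ 14: [(2,3) (14,3/13) (14,117/7) (6,19) (2,7)]
3. After y ≥ 16: [(14,16) (14,117/7) (6,19) (5,16)]
4. After y ≤ 20: [(14,16) (14,117/7) (6,19) (5,16)]
5. Canonical ring: [(5,16) (14,16) (14,117/7) (6,19)]

Clipped polygon: [(5,16) (14,16) (14,117/7) (6,19)]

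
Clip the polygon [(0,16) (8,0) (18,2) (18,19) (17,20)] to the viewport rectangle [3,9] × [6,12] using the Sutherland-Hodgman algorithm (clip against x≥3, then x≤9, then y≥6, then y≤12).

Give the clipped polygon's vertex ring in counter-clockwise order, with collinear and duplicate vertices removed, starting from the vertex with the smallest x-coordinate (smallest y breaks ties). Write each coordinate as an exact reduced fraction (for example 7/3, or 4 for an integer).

1. After x ≥ 3: [(3,284/17) (3,10) (8,0) (18,2) (18,19) (17,20)]
2. After x ≤ 9: [(9,308/17) (3,284/17) (3,10) (8,0) (9,1/5)]
3. After y ≥ 6: [(9,6) (9,308/17) (3,284/17) (3,10) (5,6)]
4. After y ≤ 12: [(9,6) (9,12) (3,12) (3,10) (5,6)]
5. Canonical ring: [(3,10) (5,6) (9,6) (9,12) (3,12)]

Clipped polygon: [(3,10) (5,6) (9,6) (9,12) (3,12)]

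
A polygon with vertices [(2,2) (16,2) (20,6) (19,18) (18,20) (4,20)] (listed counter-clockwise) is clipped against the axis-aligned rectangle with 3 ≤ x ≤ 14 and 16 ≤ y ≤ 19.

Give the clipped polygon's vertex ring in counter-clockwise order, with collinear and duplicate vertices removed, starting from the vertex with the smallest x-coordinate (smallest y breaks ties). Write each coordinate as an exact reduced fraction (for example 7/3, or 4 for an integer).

Clipped polygon: [(32/9,16) (14,16) (14,19) (35/9,19)]

1. After x ≥ 3: [(3,11) (3,2) (16,2) (20,6) (19,18) (18,20) (4,20)]
2. After x ≤ 14: [(3,11) (3,2) (14,2) (14,20) (4,20)]
3. After y ≥ 16: [(32/9,16) (14,16) (14,20) (4,20)]
4. After y ≤ 19: [(35/9,19) (32/9,16) (14,16) (14,19)]
5. Canonical ring: [(32/9,16) (14,16) (14,19) (35/9,19)]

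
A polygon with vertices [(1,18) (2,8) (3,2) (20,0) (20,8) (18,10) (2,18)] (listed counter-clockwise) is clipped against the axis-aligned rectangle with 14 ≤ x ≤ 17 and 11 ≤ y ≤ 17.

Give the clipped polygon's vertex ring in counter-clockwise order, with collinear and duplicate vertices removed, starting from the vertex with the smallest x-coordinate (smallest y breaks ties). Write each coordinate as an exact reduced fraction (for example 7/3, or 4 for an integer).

Clipped polygon: [(14,11) (16,11) (14,12)]

1. After x ≥ 14: [(14,12/17) (20,0) (20,8) (18,10) (14,12)]
2. After x ≤ 17: [(14,12/17) (17,6/17) (17,21/2) (14,12)]
3. After y ≥ 11: [(14,11) (16,11) (14,12)]
4. After y ≤ 17: [(14,11) (16,11) (14,12)]
5. Canonical ring: [(14,11) (16,11) (14,12)]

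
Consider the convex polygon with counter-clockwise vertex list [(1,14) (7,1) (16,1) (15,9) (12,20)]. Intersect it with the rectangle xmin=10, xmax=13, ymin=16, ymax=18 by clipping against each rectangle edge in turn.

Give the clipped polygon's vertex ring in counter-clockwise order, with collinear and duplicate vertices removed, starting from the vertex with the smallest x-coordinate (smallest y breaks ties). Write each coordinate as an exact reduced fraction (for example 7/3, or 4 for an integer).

1. After x ≥ 10: [(10,208/11) (10,1) (16,1) (15,9) (12,20)]
2. After x ≤ 13: [(10,208/11) (10,1) (13,1) (13,49/3) (12,20)]
3. After y ≥ 16: [(10,208/11) (10,16) (13,16) (13,49/3) (12,20)]
4. After y ≤ 18: [(10,18) (10,16) (13,16) (13,49/3) (138/11,18)]
5. Canonical ring: [(10,16) (13,16) (13,49/3) (138/11,18) (10,18)]

Clipped polygon: [(10,16) (13,16) (13,49/3) (138/11,18) (10,18)]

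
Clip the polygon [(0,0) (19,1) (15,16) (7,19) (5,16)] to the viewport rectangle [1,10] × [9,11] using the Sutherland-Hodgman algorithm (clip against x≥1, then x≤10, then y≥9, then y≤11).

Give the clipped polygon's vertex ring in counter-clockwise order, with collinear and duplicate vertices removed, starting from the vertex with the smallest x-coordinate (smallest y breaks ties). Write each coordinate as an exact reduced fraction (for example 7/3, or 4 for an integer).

Clipped polygon: [(45/16,9) (10,9) (10,11) (55/16,11)]

1. After x ≥ 1: [(1,16/5) (1,1/19) (19,1) (15,16) (7,19) (5,16)]
2. After x ≤ 10: [(1,16/5) (1,1/19) (10,10/19) (10,143/8) (7,19) (5,16)]
3. After y ≥ 9: [(45/16,9) (10,9) (10,143/8) (7,19) (5,16)]
4. After y ≤ 11: [(55/16,11) (45/16,9) (10,9) (10,11)]
5. Canonical ring: [(45/16,9) (10,9) (10,11) (55/16,11)]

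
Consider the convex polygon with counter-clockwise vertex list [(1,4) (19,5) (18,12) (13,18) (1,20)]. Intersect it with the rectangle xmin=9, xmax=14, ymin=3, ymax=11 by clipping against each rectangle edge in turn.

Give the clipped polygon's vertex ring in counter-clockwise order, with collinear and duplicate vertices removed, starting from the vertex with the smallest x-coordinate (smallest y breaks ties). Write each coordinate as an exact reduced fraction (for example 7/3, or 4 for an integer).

Clipped polygon: [(9,40/9) (14,85/18) (14,11) (9,11)]

1. After x ≥ 9: [(9,40/9) (19,5) (18,12) (13,18) (9,56/3)]
2. After x ≤ 14: [(9,40/9) (14,85/18) (14,84/5) (13,18) (9,56/3)]
3. After y ≥ 3: [(9,40/9) (14,85/18) (14,84/5) (13,18) (9,56/3)]
4. After y ≤ 11: [(9,11) (9,40/9) (14,85/18) (14,11)]
5. Canonical ring: [(9,40/9) (14,85/18) (14,11) (9,11)]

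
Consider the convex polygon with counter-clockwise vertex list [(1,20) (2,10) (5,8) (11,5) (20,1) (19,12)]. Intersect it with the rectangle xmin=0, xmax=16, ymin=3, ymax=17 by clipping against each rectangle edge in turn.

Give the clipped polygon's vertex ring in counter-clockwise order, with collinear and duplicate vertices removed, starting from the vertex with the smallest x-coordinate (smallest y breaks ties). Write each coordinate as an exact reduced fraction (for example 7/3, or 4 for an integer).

1. After x ≥ 0: [(1,20) (2,10) (5,8) (11,5) (20,1) (19,12)]
2. After x ≤ 16: [(16,40/3) (1,20) (2,10) (5,8) (11,5) (16,25/9)]
3. After y ≥ 3: [(16,3) (16,40/3) (1,20) (2,10) (5,8) (11,5) (31/2,3)]
4. After y ≤ 17: [(16,3) (16,40/3) (31/4,17) (13/10,17) (2,10) (5,8) (11,5) (31/2,3)]
5. Canonical ring: [(13/10,17) (2,10) (5,8) (11,5) (31/2,3) (16,3) (16,40/3) (31/4,17)]

Clipped polygon: [(13/10,17) (2,10) (5,8) (11,5) (31/2,3) (16,3) (16,40/3) (31/4,17)]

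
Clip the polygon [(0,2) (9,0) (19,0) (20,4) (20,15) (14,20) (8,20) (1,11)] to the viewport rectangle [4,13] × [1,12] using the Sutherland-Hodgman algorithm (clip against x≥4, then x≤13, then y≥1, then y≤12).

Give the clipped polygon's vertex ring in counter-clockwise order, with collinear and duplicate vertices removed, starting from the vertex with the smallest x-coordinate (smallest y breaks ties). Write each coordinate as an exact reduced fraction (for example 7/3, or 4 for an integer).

Clipped polygon: [(4,10/9) (9/2,1) (13,1) (13,12) (4,12)]

1. After x ≥ 4: [(4,10/9) (9,0) (19,0) (20,4) (20,15) (14,20) (8,20) (4,104/7)]
2. After x ≤ 13: [(4,10/9) (9,0) (13,0) (13,20) (8,20) (4,104/7)]
3. After y ≥ 1: [(4,10/9) (9/2,1) (13,1) (13,20) (8,20) (4,104/7)]
4. After y ≤ 12: [(4,12) (4,10/9) (9/2,1) (13,1) (13,12)]
5. Canonical ring: [(4,10/9) (9/2,1) (13,1) (13,12) (4,12)]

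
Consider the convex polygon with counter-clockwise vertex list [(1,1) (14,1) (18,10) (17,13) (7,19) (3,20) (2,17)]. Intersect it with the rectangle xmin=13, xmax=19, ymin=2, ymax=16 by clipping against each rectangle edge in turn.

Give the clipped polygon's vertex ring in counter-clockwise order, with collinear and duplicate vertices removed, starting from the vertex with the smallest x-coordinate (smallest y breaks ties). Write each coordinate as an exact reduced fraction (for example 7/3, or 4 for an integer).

1. After x ≥ 13: [(13,1) (14,1) (18,10) (17,13) (13,77/5)]
2. After x ≤ 19: [(13,1) (14,1) (18,10) (17,13) (13,77/5)]
3. After y ≥ 2: [(13,2) (130/9,2) (18,10) (17,13) (13,77/5)]
4. After y ≤ 16: [(13,2) (130/9,2) (18,10) (17,13) (13,77/5)]
5. Canonical ring: [(13,2) (130/9,2) (18,10) (17,13) (13,77/5)]

Clipped polygon: [(13,2) (130/9,2) (18,10) (17,13) (13,77/5)]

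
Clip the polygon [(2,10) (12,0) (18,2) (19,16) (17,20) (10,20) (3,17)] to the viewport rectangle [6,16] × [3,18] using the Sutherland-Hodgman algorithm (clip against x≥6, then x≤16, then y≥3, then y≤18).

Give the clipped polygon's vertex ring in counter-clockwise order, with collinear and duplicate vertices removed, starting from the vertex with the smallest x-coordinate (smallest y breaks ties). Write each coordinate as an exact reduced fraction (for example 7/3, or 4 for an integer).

Clipped polygon: [(6,6) (9,3) (16,3) (16,18) (6,18)]

1. After x ≥ 6: [(6,6) (12,0) (18,2) (19,16) (17,20) (10,20) (6,128/7)]
2. After x ≤ 16: [(6,6) (12,0) (16,4/3) (16,20) (10,20) (6,128/7)]
3. After y ≥ 3: [(6,6) (9,3) (16,3) (16,20) (10,20) (6,128/7)]
4. After y ≤ 18: [(6,18) (6,6) (9,3) (16,3) (16,18)]
5. Canonical ring: [(6,6) (9,3) (16,3) (16,18) (6,18)]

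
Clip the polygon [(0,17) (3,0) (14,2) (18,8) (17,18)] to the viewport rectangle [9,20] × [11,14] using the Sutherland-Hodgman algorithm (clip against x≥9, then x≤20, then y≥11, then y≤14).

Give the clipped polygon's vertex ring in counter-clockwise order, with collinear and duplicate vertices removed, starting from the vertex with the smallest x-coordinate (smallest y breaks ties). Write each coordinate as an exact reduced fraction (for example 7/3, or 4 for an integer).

Clipped polygon: [(9,11) (177/10,11) (87/5,14) (9,14)]

1. After x ≥ 9: [(9,298/17) (9,12/11) (14,2) (18,8) (17,18)]
2. After x ≤ 20: [(9,298/17) (9,12/11) (14,2) (18,8) (17,18)]
3. After y ≥ 11: [(9,298/17) (9,11) (177/10,11) (17,18)]
4. After y ≤ 14: [(9,14) (9,11) (177/10,11) (87/5,14)]
5. Canonical ring: [(9,11) (177/10,11) (87/5,14) (9,14)]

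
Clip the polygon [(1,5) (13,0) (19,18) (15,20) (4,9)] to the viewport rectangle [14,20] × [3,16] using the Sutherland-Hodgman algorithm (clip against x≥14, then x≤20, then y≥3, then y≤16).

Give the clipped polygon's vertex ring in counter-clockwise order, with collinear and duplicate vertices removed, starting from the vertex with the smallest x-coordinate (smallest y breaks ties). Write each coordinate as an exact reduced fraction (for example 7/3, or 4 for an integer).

1. After x ≥ 14: [(14,3) (19,18) (15,20) (14,19)]
2. After x ≤ 20: [(14,3) (19,18) (15,20) (14,19)]
3. After y ≥ 3: [(14,3) (19,18) (15,20) (14,19)]
4. After y ≤ 16: [(14,16) (14,3) (55/3,16)]
5. Canonical ring: [(14,3) (55/3,16) (14,16)]

Clipped polygon: [(14,3) (55/3,16) (14,16)]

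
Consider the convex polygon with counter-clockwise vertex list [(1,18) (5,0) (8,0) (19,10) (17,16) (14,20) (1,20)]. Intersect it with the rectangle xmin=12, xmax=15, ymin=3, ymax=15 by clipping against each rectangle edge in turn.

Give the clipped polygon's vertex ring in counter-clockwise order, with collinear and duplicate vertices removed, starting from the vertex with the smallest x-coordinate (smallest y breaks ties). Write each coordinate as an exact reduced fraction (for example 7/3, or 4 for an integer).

1. After x ≥ 12: [(12,40/11) (19,10) (17,16) (14,20) (12,20)]
2. After x ≤ 15: [(12,40/11) (15,70/11) (15,56/3) (14,20) (12,20)]
3. After y ≥ 3: [(12,40/11) (15,70/11) (15,56/3) (14,20) (12,20)]
4. After y ≤ 15: [(12,15) (12,40/11) (15,70/11) (15,15)]
5. Canonical ring: [(12,40/11) (15,70/11) (15,15) (12,15)]

Clipped polygon: [(12,40/11) (15,70/11) (15,15) (12,15)]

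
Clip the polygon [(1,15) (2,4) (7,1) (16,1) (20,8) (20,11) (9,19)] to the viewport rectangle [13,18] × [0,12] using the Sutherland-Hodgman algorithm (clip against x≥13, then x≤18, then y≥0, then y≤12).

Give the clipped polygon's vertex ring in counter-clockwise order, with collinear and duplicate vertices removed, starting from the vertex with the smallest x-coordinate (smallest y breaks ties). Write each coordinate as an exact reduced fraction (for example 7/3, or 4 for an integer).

1. After x ≥ 13: [(13,1) (16,1) (20,8) (20,11) (13,177/11)]
2. After x ≤ 18: [(13,1) (16,1) (18,9/2) (18,137/11) (13,177/11)]
3. After y ≥ 0: [(13,1) (16,1) (18,9/2) (18,137/11) (13,177/11)]
4. After y ≤ 12: [(13,12) (13,1) (16,1) (18,9/2) (18,12)]
5. Canonical ring: [(13,1) (16,1) (18,9/2) (18,12) (13,12)]

Clipped polygon: [(13,1) (16,1) (18,9/2) (18,12) (13,12)]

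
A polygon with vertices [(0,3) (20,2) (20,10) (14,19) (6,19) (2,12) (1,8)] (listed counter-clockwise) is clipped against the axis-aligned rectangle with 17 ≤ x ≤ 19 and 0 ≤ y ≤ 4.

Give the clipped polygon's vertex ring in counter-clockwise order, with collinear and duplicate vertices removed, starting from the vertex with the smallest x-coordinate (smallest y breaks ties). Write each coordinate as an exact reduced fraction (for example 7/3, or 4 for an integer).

Clipped polygon: [(17,43/20) (19,41/20) (19,4) (17,4)]

1. After x ≥ 17: [(17,43/20) (20,2) (20,10) (17,29/2)]
2. After x ≤ 19: [(17,43/20) (19,41/20) (19,23/2) (17,29/2)]
3. After y ≥ 0: [(17,43/20) (19,41/20) (19,23/2) (17,29/2)]
4. After y ≤ 4: [(17,4) (17,43/20) (19,41/20) (19,4)]
5. Canonical ring: [(17,43/20) (19,41/20) (19,4) (17,4)]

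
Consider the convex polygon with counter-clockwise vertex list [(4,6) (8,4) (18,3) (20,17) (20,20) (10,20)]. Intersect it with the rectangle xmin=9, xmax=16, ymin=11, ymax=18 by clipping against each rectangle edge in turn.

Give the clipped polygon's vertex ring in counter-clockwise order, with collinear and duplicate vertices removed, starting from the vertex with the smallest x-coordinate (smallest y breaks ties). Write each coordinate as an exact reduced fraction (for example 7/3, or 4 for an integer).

Clipped polygon: [(9,11) (16,11) (16,18) (64/7,18) (9,53/3)]

1. After x ≥ 9: [(9,53/3) (9,39/10) (18,3) (20,17) (20,20) (10,20)]
2. After x ≤ 16: [(9,53/3) (9,39/10) (16,16/5) (16,20) (10,20)]
3. After y ≥ 11: [(9,53/3) (9,11) (16,11) (16,20) (10,20)]
4. After y ≤ 18: [(64/7,18) (9,53/3) (9,11) (16,11) (16,18)]
5. Canonical ring: [(9,11) (16,11) (16,18) (64/7,18) (9,53/3)]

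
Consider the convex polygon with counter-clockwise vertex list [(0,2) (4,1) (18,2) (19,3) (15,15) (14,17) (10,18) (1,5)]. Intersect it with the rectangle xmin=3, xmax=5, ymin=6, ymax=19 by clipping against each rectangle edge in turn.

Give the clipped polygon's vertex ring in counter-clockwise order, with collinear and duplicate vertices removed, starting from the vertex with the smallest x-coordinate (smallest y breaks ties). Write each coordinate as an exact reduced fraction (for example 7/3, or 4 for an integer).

Clipped polygon: [(3,6) (5,6) (5,97/9) (3,71/9)]

1. After x ≥ 3: [(3,5/4) (4,1) (18,2) (19,3) (15,15) (14,17) (10,18) (3,71/9)]
2. After x ≤ 5: [(3,5/4) (4,1) (5,15/14) (5,97/9) (3,71/9)]
3. After y ≥ 6: [(3,6) (5,6) (5,97/9) (3,71/9)]
4. After y ≤ 19: [(3,6) (5,6) (5,97/9) (3,71/9)]
5. Canonical ring: [(3,6) (5,6) (5,97/9) (3,71/9)]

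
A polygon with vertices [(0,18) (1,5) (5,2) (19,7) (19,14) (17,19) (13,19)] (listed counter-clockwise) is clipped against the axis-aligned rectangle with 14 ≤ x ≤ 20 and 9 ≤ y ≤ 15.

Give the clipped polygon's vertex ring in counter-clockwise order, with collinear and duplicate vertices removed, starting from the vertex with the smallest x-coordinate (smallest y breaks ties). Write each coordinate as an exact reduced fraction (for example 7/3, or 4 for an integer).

Clipped polygon: [(14,9) (19,9) (19,14) (93/5,15) (14,15)]

1. After x ≥ 14: [(14,73/14) (19,7) (19,14) (17,19) (14,19)]
2. After x ≤ 20: [(14,73/14) (19,7) (19,14) (17,19) (14,19)]
3. After y ≥ 9: [(14,9) (19,9) (19,14) (17,19) (14,19)]
4. After y ≤ 15: [(14,15) (14,9) (19,9) (19,14) (93/5,15)]
5. Canonical ring: [(14,9) (19,9) (19,14) (93/5,15) (14,15)]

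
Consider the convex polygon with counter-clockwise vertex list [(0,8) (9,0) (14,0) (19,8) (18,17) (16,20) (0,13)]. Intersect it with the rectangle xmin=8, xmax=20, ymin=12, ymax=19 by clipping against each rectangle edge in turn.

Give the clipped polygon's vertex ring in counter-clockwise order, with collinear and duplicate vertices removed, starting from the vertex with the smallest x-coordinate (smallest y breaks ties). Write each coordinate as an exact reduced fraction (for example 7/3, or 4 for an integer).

Clipped polygon: [(8,12) (167/9,12) (18,17) (50/3,19) (96/7,19) (8,33/2)]

1. After x ≥ 8: [(8,8/9) (9,0) (14,0) (19,8) (18,17) (16,20) (8,33/2)]
2. After x ≤ 20: [(8,8/9) (9,0) (14,0) (19,8) (18,17) (16,20) (8,33/2)]
3. After y ≥ 12: [(8,12) (167/9,12) (18,17) (16,20) (8,33/2)]
4. After y ≤ 19: [(8,12) (167/9,12) (18,17) (50/3,19) (96/7,19) (8,33/2)]
5. Canonical ring: [(8,12) (167/9,12) (18,17) (50/3,19) (96/7,19) (8,33/2)]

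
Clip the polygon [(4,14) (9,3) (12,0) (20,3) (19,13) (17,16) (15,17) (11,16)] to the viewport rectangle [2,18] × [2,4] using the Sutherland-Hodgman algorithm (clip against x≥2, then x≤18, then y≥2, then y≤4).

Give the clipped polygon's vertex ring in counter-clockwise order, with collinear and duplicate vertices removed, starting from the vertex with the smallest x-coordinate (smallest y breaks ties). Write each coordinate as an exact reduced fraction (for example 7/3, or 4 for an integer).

1. After x ≥ 2: [(4,14) (9,3) (12,0) (20,3) (19,13) (17,16) (15,17) (11,16)]
2. After x ≤ 18: [(4,14) (9,3) (12,0) (18,9/4) (18,29/2) (17,16) (15,17) (11,16)]
3. After y ≥ 2: [(4,14) (9,3) (10,2) (52/3,2) (18,9/4) (18,29/2) (17,16) (15,17) (11,16)]
4. After y ≤ 4: [(94/11,4) (9,3) (10,2) (52/3,2) (18,9/4) (18,4)]
5. Canonical ring: [(94/11,4) (9,3) (10,2) (52/3,2) (18,9/4) (18,4)]

Clipped polygon: [(94/11,4) (9,3) (10,2) (52/3,2) (18,9/4) (18,4)]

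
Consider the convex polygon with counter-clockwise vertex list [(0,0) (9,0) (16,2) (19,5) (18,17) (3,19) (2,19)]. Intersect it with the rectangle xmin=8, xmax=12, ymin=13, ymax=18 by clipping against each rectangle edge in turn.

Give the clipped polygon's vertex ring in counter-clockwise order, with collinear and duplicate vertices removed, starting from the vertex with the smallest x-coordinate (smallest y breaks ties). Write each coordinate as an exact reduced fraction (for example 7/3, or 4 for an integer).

1. After x ≥ 8: [(8,0) (9,0) (16,2) (19,5) (18,17) (8,55/3)]
2. After x ≤ 12: [(8,0) (9,0) (12,6/7) (12,89/5) (8,55/3)]
3. After y ≥ 13: [(8,13) (12,13) (12,89/5) (8,55/3)]
4. After y ≤ 18: [(8,18) (8,13) (12,13) (12,89/5) (21/2,18)]
5. Canonical ring: [(8,13) (12,13) (12,89/5) (21/2,18) (8,18)]

Clipped polygon: [(8,13) (12,13) (12,89/5) (21/2,18) (8,18)]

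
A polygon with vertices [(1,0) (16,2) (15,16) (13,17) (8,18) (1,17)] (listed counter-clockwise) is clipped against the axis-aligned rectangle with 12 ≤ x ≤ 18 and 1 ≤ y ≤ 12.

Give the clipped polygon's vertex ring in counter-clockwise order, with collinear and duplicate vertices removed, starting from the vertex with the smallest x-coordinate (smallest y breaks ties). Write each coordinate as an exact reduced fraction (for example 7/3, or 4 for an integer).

1. After x ≥ 12: [(12,22/15) (16,2) (15,16) (13,17) (12,86/5)]
2. After x ≤ 18: [(12,22/15) (16,2) (15,16) (13,17) (12,86/5)]
3. After y ≥ 1: [(12,22/15) (16,2) (15,16) (13,17) (12,86/5)]
4. After y ≤ 12: [(12,12) (12,22/15) (16,2) (107/7,12)]
5. Canonical ring: [(12,22/15) (16,2) (107/7,12) (12,12)]

Clipped polygon: [(12,22/15) (16,2) (107/7,12) (12,12)]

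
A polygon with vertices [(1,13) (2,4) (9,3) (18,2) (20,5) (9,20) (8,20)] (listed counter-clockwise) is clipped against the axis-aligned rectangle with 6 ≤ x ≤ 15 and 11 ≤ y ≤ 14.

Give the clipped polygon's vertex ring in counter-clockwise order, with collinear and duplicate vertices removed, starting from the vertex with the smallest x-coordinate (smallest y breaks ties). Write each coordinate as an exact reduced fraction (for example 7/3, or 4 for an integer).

1. After x ≥ 6: [(6,18) (6,24/7) (9,3) (18,2) (20,5) (9,20) (8,20)]
2. After x ≤ 15: [(6,18) (6,24/7) (9,3) (15,7/3) (15,130/11) (9,20) (8,20)]
3. After y ≥ 11: [(6,18) (6,11) (15,11) (15,130/11) (9,20) (8,20)]
4. After y ≤ 14: [(6,14) (6,11) (15,11) (15,130/11) (67/5,14)]
5. Canonical ring: [(6,11) (15,11) (15,130/11) (67/5,14) (6,14)]

Clipped polygon: [(6,11) (15,11) (15,130/11) (67/5,14) (6,14)]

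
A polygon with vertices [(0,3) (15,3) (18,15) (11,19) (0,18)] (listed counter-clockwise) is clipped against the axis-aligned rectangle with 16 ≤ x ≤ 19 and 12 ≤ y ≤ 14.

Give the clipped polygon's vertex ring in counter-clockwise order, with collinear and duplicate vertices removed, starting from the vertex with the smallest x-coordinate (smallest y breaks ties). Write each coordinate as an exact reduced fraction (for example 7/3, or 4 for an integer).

Clipped polygon: [(16,12) (69/4,12) (71/4,14) (16,14)]

1. After x ≥ 16: [(16,7) (18,15) (16,113/7)]
2. After x ≤ 19: [(16,7) (18,15) (16,113/7)]
3. After y ≥ 12: [(16,12) (69/4,12) (18,15) (16,113/7)]
4. After y ≤ 14: [(16,14) (16,12) (69/4,12) (71/4,14)]
5. Canonical ring: [(16,12) (69/4,12) (71/4,14) (16,14)]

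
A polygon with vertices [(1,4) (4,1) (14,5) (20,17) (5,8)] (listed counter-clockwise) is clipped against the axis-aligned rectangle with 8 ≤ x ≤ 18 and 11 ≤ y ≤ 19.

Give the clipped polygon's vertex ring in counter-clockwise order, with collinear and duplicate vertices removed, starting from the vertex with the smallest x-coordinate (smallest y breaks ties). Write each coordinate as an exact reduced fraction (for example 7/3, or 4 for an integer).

1. After x ≥ 8: [(8,13/5) (14,5) (20,17) (8,49/5)]
2. After x ≤ 18: [(8,13/5) (14,5) (18,13) (18,79/5) (8,49/5)]
3. After y ≥ 11: [(17,11) (18,13) (18,79/5) (10,11)]
4. After y ≤ 19: [(17,11) (18,13) (18,79/5) (10,11)]
5. Canonical ring: [(10,11) (17,11) (18,13) (18,79/5)]

Clipped polygon: [(10,11) (17,11) (18,13) (18,79/5)]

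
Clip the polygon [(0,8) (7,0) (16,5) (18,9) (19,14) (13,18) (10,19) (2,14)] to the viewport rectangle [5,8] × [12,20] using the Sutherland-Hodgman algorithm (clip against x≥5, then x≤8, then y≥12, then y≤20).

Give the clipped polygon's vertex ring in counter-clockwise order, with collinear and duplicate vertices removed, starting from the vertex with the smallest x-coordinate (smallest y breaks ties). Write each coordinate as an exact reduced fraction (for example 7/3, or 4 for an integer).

1. After x ≥ 5: [(5,16/7) (7,0) (16,5) (18,9) (19,14) (13,18) (10,19) (5,127/8)]
2. After x ≤ 8: [(5,16/7) (7,0) (8,5/9) (8,71/4) (5,127/8)]
3. After y ≥ 12: [(5,12) (8,12) (8,71/4) (5,127/8)]
4. After y ≤ 20: [(5,12) (8,12) (8,71/4) (5,127/8)]
5. Canonical ring: [(5,12) (8,12) (8,71/4) (5,127/8)]

Clipped polygon: [(5,12) (8,12) (8,71/4) (5,127/8)]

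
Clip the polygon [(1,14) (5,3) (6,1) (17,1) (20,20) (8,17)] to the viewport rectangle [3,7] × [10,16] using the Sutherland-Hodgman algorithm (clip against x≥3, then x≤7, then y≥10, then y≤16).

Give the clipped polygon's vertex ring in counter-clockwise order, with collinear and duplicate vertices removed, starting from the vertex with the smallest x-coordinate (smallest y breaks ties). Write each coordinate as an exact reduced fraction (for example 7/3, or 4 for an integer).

1. After x ≥ 3: [(3,104/7) (3,17/2) (5,3) (6,1) (17,1) (20,20) (8,17)]
2. After x ≤ 7: [(7,116/7) (3,104/7) (3,17/2) (5,3) (6,1) (7,1)]
3. After y ≥ 10: [(7,10) (7,116/7) (3,104/7) (3,10)]
4. After y ≤ 16: [(7,10) (7,16) (17/3,16) (3,104/7) (3,10)]
5. Canonical ring: [(3,10) (7,10) (7,16) (17/3,16) (3,104/7)]

Clipped polygon: [(3,10) (7,10) (7,16) (17/3,16) (3,104/7)]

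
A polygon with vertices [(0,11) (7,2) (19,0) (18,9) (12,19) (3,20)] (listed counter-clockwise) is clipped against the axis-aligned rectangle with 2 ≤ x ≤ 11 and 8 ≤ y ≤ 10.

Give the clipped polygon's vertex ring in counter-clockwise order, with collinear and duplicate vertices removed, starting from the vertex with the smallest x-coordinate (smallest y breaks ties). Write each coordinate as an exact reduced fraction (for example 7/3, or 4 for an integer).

1. After x ≥ 2: [(2,17) (2,59/7) (7,2) (19,0) (18,9) (12,19) (3,20)]
2. After x ≤ 11: [(2,17) (2,59/7) (7,2) (11,4/3) (11,172/9) (3,20)]
3. After y ≥ 8: [(2,17) (2,59/7) (7/3,8) (11,8) (11,172/9) (3,20)]
4. After y ≤ 10: [(2,10) (2,59/7) (7/3,8) (11,8) (11,10)]
5. Canonical ring: [(2,59/7) (7/3,8) (11,8) (11,10) (2,10)]

Clipped polygon: [(2,59/7) (7/3,8) (11,8) (11,10) (2,10)]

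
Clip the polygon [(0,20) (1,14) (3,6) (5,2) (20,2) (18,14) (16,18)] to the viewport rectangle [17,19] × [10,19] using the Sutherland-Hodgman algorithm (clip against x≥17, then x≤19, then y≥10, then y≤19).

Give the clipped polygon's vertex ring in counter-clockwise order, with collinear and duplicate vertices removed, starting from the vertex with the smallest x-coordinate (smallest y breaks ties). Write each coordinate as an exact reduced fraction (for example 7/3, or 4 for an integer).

1. After x ≥ 17: [(17,2) (20,2) (18,14) (17,16)]
2. After x ≤ 19: [(17,2) (19,2) (19,8) (18,14) (17,16)]
3. After y ≥ 10: [(17,10) (56/3,10) (18,14) (17,16)]
4. After y ≤ 19: [(17,10) (56/3,10) (18,14) (17,16)]
5. Canonical ring: [(17,10) (56/3,10) (18,14) (17,16)]

Clipped polygon: [(17,10) (56/3,10) (18,14) (17,16)]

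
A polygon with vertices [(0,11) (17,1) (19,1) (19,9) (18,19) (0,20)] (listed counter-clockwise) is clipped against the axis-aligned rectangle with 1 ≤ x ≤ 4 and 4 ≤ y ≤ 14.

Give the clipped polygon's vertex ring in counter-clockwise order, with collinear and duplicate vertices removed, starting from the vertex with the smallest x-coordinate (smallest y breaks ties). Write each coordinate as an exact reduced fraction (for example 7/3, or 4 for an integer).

1. After x ≥ 1: [(1,177/17) (17,1) (19,1) (19,9) (18,19) (1,359/18)]
2. After x ≤ 4: [(1,177/17) (4,147/17) (4,178/9) (1,359/18)]
3. After y ≥ 4: [(1,177/17) (4,147/17) (4,178/9) (1,359/18)]
4. After y ≤ 14: [(1,14) (1,177/17) (4,147/17) (4,14)]
5. Canonical ring: [(1,177/17) (4,147/17) (4,14) (1,14)]

Clipped polygon: [(1,177/17) (4,147/17) (4,14) (1,14)]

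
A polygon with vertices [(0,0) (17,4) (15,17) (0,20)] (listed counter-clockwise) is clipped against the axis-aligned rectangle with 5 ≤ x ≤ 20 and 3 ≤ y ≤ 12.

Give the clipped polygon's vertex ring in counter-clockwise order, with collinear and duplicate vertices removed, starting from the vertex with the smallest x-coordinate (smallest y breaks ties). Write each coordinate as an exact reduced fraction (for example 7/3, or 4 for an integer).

1. After x ≥ 5: [(5,20/17) (17,4) (15,17) (5,19)]
2. After x ≤ 20: [(5,20/17) (17,4) (15,17) (5,19)]
3. After y ≥ 3: [(5,3) (51/4,3) (17,4) (15,17) (5,19)]
4. After y ≤ 12: [(5,12) (5,3) (51/4,3) (17,4) (205/13,12)]
5. Canonical ring: [(5,3) (51/4,3) (17,4) (205/13,12) (5,12)]

Clipped polygon: [(5,3) (51/4,3) (17,4) (205/13,12) (5,12)]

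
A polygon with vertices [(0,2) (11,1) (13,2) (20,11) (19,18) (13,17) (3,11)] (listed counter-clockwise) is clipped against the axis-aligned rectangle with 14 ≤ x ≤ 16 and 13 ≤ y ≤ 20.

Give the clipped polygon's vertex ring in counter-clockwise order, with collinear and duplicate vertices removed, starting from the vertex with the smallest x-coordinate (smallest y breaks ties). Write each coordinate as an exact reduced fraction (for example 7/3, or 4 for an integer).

1. After x ≥ 14: [(14,23/7) (20,11) (19,18) (14,103/6)]
2. After x ≤ 16: [(14,23/7) (16,41/7) (16,35/2) (14,103/6)]
3. After y ≥ 13: [(14,13) (16,13) (16,35/2) (14,103/6)]
4. After y ≤ 20: [(14,13) (16,13) (16,35/2) (14,103/6)]
5. Canonical ring: [(14,13) (16,13) (16,35/2) (14,103/6)]

Clipped polygon: [(14,13) (16,13) (16,35/2) (14,103/6)]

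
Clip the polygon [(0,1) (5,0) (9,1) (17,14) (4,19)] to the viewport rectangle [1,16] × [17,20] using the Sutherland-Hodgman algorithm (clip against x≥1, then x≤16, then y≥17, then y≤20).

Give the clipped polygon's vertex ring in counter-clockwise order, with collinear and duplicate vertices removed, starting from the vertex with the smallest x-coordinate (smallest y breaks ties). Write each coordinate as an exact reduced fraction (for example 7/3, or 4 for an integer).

1. After x ≥ 1: [(1,11/2) (1,4/5) (5,0) (9,1) (17,14) (4,19)]
2. After x ≤ 16: [(1,11/2) (1,4/5) (5,0) (9,1) (16,99/8) (16,187/13) (4,19)]
3. After y ≥ 17: [(32/9,17) (46/5,17) (4,19)]
4. After y ≤ 20: [(32/9,17) (46/5,17) (4,19)]
5. Canonical ring: [(32/9,17) (46/5,17) (4,19)]

Clipped polygon: [(32/9,17) (46/5,17) (4,19)]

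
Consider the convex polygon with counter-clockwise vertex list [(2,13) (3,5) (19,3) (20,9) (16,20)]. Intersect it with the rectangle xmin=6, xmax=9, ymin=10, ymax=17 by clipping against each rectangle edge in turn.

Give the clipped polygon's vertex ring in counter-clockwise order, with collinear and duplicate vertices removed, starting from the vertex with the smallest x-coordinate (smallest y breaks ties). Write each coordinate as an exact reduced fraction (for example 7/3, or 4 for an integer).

Clipped polygon: [(6,10) (9,10) (9,33/2) (6,15)]

1. After x ≥ 6: [(6,15) (6,37/8) (19,3) (20,9) (16,20)]
2. After x ≤ 9: [(9,33/2) (6,15) (6,37/8) (9,17/4)]
3. After y ≥ 10: [(9,10) (9,33/2) (6,15) (6,10)]
4. After y ≤ 17: [(9,10) (9,33/2) (6,15) (6,10)]
5. Canonical ring: [(6,10) (9,10) (9,33/2) (6,15)]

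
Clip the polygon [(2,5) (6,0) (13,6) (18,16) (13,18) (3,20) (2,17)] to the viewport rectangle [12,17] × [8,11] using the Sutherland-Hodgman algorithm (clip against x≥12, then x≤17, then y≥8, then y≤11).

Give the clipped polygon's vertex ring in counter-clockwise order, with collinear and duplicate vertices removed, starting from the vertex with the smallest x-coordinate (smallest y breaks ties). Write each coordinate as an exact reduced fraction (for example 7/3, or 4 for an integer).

1. After x ≥ 12: [(12,36/7) (13,6) (18,16) (13,18) (12,91/5)]
2. After x ≤ 17: [(12,36/7) (13,6) (17,14) (17,82/5) (13,18) (12,91/5)]
3. After y ≥ 8: [(12,8) (14,8) (17,14) (17,82/5) (13,18) (12,91/5)]
4. After y ≤ 11: [(12,11) (12,8) (14,8) (31/2,11)]
5. Canonical ring: [(12,8) (14,8) (31/2,11) (12,11)]

Clipped polygon: [(12,8) (14,8) (31/2,11) (12,11)]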